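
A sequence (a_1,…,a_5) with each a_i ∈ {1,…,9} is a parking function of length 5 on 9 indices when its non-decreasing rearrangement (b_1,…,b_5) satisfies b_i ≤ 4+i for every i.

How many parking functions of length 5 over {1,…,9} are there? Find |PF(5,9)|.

50000

Count = (9−5+1)·(9+1)^(5−1) = 5 · 10000 = 50000 (Konheim–Weiss)
Example (1,3,2,8,9) → sorted (1,2,3,8,9): b_i ≤ 4+i ∀i, a PF.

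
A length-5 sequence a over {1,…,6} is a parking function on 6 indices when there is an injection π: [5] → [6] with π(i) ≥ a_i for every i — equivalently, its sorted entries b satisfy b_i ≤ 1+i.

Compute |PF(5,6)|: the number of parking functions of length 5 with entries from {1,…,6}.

|PF(5,6)| = (6−5+1)·(6+1)^(5−1) = 2×2401 = 4802 [KW]
Example (3,1,2,2,1) → sorted (1,1,2,2,3): b_i ≤ 1+i ∀i, a PF.

4802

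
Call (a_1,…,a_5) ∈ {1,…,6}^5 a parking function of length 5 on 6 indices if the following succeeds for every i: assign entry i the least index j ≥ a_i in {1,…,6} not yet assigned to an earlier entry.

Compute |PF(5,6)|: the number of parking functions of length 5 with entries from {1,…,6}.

4802

Count = (6−5+1)·(6+1)^(5−1) = 2·2401 = 4802 (Konheim–Weiss)
Example (5,2,4,2,3) → sorted (2,2,3,4,5): b_i ≤ 1+i ∀i, a PF.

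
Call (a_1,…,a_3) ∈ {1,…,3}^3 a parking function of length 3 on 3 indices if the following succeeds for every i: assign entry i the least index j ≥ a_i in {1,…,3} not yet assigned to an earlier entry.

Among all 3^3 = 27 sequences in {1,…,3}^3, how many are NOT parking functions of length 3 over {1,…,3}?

11

#PF = (4−3)·4^(3−1) = 1 · 16 = 16 (Pollak)
Check (3,3,2) → sorted (2,3,3): b_1=2>1, not a PF.
So 27 − 16 = 11 fail.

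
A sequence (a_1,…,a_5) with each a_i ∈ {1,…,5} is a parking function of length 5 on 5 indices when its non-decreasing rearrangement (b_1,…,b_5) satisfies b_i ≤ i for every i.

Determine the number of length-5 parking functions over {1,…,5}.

|PF| = (5+1−5)·(5+1)^{5−1} = 1×1296 = 1296
Example (1,3,4,4,1) → sorted (1,1,3,4,4): b_i ≤ i ∀i, a PF.

1296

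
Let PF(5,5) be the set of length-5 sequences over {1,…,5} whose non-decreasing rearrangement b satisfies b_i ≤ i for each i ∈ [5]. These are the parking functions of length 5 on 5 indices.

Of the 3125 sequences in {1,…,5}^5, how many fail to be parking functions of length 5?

|PF(5,5)| = (5−5+1)·(5+1)^(5−1) = 1×1296 = 1296 (Pollak)
One tuple (2,5,5,5,5) → sorted (2,5,5,5,5): b_1=2>1, not a PF.
Total 3125; non-PF = 3125−1296 = 1829

1829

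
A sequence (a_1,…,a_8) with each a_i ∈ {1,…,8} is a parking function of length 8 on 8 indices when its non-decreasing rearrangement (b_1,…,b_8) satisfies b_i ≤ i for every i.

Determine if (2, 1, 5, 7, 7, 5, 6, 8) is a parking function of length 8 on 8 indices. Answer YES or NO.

Rearranged: b = (1, 2, 5, 5, 6, 7, 7, 8).
  b_1=1 ≤ 1
  b_2=2 ≤ 2
  b_3=5 > 3
  fails at i=3 ⇒ NO

NO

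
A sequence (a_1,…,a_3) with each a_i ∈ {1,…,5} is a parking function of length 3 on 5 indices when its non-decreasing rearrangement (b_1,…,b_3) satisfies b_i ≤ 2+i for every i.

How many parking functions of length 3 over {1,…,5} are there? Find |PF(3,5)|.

108

#PF = (6−3)·6^(3−1) = 3·36 = 108 [KW]
Check (4,4,2) → sorted (2,4,4): b_i ≤ 2+i ∀i, a PF.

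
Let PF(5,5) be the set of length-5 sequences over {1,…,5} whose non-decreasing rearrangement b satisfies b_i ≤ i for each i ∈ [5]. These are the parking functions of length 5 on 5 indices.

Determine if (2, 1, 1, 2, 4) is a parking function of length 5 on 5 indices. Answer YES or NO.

YES

Sorted: b = (1, 1, 2, 2, 4).
  b_1=1 ≤ 1
  b_2=1 ≤ 2
  b_3=2 ≤ 3
  b_4=2 ≤ 4
  b_5=4 ≤ 5
All bounds hold ⇒ YES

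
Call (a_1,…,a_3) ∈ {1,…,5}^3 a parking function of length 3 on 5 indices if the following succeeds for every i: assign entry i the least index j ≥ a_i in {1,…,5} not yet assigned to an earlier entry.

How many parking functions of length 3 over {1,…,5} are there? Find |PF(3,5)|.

108

|PF| = (5−3+1)·(5+1)^(3−1) = 3×36 = 108
E.g. (1,4,2) → sorted (1,2,4): b_i ≤ 2+i ∀i, a PF.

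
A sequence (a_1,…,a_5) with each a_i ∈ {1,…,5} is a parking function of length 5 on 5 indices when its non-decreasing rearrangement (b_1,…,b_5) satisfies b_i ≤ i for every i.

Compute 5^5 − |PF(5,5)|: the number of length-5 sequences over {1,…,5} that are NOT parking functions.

|PF| = (5+1−5)·(5+1)^{5−1} = 1 · 1296 = 1296
Check (4,3,5,3,4) → sorted (3,3,4,4,5): b_1=3>1, not a PF.
Total 3125; non-PF = 3125−1296 = 1829

1829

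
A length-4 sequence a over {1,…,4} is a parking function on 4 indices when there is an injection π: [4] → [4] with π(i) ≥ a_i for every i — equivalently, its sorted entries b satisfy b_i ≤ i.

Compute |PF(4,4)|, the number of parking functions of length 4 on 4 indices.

Count = (5−4)·5^(4−1) = 1×125 = 125 [KW]
E.g. (1,4,2,1) → sorted (1,1,2,4): b_i ≤ i ∀i, a PF.

125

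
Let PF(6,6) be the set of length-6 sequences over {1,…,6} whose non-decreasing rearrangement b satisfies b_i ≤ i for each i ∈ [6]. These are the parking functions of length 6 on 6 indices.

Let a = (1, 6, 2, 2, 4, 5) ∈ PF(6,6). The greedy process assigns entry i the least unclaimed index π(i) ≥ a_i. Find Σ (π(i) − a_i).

Σπ = 21 ({1..6} each once); Σa = 1+6+2+2+4+5 = 20; disp = 21−20 = 1.

1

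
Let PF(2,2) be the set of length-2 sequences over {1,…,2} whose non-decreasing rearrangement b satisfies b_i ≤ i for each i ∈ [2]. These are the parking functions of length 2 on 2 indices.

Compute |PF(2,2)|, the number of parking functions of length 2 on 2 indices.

|PF| = (3−2)·3^(2−1) = 1 · 3 = 3 [KW]
One tuple (1,2) → sorted (1,2): b_i ≤ i ∀i, a PF.

3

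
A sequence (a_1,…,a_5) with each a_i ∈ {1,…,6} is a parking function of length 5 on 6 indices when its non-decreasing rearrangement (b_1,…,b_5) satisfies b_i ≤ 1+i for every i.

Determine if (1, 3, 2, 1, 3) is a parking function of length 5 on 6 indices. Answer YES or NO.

Sorted: b = (1, 1, 2, 3, 3).
  b_1=1 ≤ 2
  b_2=1 ≤ 3
  b_3=2 ≤ 4
  b_4=3 ≤ 5
  b_5=3 ≤ 6
All bounds hold ⇒ YES

YES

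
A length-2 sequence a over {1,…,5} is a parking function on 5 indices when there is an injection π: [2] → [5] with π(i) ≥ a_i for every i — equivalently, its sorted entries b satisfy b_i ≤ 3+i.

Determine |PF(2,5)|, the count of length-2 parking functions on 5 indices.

Count = 4·6^1 = 4 · 6 = 24 [KW]
One tuple (3,3) → sorted (3,3): b_i ≤ 3+i ∀i, a PF.

24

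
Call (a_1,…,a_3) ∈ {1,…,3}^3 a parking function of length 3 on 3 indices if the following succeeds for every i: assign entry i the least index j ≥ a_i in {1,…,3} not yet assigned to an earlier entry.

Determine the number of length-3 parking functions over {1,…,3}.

#PF = (3+1−3)·(3+1)^{3−1} = 1 · 16 = 16
E.g. (1,1,1) → sorted (1,1,1): b_i ≤ i ∀i, a PF.

16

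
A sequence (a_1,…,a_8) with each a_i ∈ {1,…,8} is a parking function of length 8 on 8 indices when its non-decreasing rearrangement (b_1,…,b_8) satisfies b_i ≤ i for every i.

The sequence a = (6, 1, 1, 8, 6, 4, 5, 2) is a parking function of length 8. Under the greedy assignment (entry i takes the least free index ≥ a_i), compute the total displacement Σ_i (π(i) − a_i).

3

Σπ = 8·9/2 = 36 (π permutes [8]); Σa = 6+1+1+8+6+4+5+2 = 33; disp = 36−33 = 3.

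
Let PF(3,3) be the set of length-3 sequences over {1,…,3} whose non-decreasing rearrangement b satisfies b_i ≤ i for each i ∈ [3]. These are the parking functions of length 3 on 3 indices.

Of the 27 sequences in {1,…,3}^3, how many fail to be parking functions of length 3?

|PF(3,3)| = (3+1−3)·(3+1)^{3−1} = 1×16 = 16 (Konheim–Weiss)
Check (2,2,2) → sorted (2,2,2): b_1=2>1, not a PF.
Total 27; non-PF = 27−16 = 11

11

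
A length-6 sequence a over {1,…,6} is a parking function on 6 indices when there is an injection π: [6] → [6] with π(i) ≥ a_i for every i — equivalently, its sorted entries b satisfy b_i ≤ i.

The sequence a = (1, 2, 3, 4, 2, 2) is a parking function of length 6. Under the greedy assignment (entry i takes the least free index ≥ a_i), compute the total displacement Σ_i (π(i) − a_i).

7

Σπ = 6·7/2 = 21 (π permutes [6]); Σa = 1+2+3+4+2+2 = 14; disp = 21−14 = 7.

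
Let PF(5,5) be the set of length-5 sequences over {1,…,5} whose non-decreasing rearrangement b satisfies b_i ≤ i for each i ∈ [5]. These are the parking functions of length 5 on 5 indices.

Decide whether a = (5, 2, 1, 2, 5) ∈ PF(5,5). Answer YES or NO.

NO

Rearranged: b = (1, 2, 2, 5, 5).
  b_1=1 ≤ 1
  b_2=2 ≤ 2
  b_3=2 ≤ 3
  b_4=5 > 4
  fails at i=4 ⇒ NO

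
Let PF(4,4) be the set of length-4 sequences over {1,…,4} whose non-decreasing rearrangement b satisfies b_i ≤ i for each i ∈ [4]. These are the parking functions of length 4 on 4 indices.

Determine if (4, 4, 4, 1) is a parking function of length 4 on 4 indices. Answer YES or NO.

NO

Sorted: b = (1, 4, 4, 4).
  b_1=1 ≤ 1
  b_2=4 > 2
  fails at i=2 ⇒ NO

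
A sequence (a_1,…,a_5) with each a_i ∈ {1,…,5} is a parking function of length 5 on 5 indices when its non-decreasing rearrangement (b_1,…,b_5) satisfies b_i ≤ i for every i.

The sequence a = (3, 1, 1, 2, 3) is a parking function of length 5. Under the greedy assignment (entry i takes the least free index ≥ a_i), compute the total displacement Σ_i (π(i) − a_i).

5

Σπ(i) = 1+…+5 = 15; Σa = 3+1+1+2+3 = 10; disp = 15−10 = 5.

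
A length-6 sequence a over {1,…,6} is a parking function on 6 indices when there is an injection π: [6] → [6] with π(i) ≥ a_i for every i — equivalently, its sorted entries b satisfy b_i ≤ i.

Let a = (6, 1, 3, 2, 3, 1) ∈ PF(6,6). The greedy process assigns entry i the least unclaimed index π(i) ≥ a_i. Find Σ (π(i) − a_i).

5

Σπ = 6·7/2 = 21 (π permutes [6]); Σa = 6+1+3+2+3+1 = 16; disp = 21−16 = 5.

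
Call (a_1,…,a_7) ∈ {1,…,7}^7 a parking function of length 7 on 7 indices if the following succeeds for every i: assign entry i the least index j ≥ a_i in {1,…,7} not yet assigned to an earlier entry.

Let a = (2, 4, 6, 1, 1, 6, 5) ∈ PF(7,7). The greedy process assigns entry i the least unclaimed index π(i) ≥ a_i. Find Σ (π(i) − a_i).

3

Σπ = 7·8/2 = 28 (π permutes [7]); Σa = 2+4+6+1+1+6+5 = 25; disp = 28−25 = 3.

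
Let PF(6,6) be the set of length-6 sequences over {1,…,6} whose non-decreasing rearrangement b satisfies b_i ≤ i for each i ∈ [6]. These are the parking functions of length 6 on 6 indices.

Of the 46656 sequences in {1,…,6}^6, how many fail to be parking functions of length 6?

|PF| = (6+1−6)·(6+1)^{6−1} = 1×16807 = 16807 (Konheim–Weiss)
Check (5,6,3,5,5,5) → sorted (3,5,5,5,5,6): b_1=3>1, not a PF.
So 46656 − 16807 = 29849 fail.

29849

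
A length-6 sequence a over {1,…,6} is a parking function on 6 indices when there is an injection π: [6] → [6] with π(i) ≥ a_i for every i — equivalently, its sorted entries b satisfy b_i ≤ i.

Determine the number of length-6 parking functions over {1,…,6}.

|PF| = (6+1−6)·(6+1)^{6−1} = 1·16807 = 16807 (Pollak)
Check (5,4,4,3,2,1) → sorted (1,2,3,4,4,5): b_i ≤ i ∀i, a PF.

16807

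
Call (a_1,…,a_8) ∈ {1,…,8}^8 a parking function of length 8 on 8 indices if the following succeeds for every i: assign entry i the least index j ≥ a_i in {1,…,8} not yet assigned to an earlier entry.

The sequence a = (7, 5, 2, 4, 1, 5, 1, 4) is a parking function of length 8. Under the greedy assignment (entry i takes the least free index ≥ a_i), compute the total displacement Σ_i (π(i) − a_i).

7

Σπ = 36 ({1..8} each once); Σa = 7+5+2+4+1+5+1+4 = 29; disp = 36−29 = 7.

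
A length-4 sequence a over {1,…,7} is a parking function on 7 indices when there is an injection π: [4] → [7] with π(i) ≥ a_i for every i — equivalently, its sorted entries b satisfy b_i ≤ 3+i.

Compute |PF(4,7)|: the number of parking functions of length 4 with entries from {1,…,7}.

2048

#PF = (8−4)·8^(4−1) = 4×512 = 2048 (Konheim–Weiss)
E.g. (1,2,6,5) → sorted (1,2,5,6): b_i ≤ 3+i ∀i, a PF.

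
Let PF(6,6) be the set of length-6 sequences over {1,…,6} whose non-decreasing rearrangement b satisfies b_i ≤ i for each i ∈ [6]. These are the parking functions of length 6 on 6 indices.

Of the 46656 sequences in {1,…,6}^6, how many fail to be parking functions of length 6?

|PF(6,6)| = (7−6)·7^(6−1) = 1·16807 = 16807 (Pollak)
E.g. (5,5,5,6,4,2) → sorted (2,4,5,5,5,6): b_1=2>1, not a PF.
Total 46656; non-PF = 46656−16807 = 29849

29849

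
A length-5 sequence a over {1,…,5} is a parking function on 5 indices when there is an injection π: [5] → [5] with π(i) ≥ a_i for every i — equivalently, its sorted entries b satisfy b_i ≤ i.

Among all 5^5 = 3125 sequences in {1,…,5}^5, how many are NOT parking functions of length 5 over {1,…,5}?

1829

Count = (5+1−5)·(5+1)^{5−1} = 1·1296 = 1296 (Pollak)
Check (4,3,3,4,4) → sorted (3,3,4,4,4): b_1=3>1, not a PF.
So 3125 − 1296 = 1829 fail.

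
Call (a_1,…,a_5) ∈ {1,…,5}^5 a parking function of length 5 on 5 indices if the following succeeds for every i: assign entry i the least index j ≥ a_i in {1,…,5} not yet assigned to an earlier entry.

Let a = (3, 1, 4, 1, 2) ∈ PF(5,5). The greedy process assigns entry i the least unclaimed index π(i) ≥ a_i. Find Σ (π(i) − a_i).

Σπ = 15 ({1..5} each once); Σa = 3+1+4+1+2 = 11; disp = 15−11 = 4.

4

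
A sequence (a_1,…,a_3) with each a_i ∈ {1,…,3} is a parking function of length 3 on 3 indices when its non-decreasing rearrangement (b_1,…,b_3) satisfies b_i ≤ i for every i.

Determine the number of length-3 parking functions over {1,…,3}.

|PF(3,3)| = 1·4^2 = 1 · 16 = 16 (Pollak)
E.g. (1,3,2) → sorted (1,2,3): b_i ≤ i ∀i, a PF.

16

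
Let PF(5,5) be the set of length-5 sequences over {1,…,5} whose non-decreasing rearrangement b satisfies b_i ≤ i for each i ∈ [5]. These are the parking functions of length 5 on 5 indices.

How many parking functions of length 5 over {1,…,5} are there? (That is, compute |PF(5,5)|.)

|PF| = (6−5)·6^(5−1) = 1×1296 = 1296 (Pollak)
E.g. (1,3,3,5,2) → sorted (1,2,3,3,5): b_i ≤ i ∀i, a PF.

1296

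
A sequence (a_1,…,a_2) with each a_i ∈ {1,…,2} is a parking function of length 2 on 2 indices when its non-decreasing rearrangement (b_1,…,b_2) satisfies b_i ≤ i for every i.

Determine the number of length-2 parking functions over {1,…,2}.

#PF = 1·3^1 = 1·3 = 3
Example (2,1) → sorted (1,2): b_i ≤ i ∀i, a PF.

3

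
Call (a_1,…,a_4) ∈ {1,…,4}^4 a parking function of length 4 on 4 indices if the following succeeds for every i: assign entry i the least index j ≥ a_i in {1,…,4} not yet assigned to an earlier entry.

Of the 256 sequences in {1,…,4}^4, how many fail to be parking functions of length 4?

131

|PF| = 1·5^3 = 1×125 = 125 [KW]
E.g. (2,2,3,3) → sorted (2,2,3,3): b_1=2>1, not a PF.
So 256 − 125 = 131 fail.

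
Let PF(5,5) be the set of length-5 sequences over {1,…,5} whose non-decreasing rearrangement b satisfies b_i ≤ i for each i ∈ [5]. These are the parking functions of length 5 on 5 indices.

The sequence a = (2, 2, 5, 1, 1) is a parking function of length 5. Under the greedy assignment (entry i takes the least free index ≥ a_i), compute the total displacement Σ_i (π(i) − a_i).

Σπ(i) = 1+…+5 = 15; Σa = 2+2+5+1+1 = 11; disp = 15−11 = 4.

4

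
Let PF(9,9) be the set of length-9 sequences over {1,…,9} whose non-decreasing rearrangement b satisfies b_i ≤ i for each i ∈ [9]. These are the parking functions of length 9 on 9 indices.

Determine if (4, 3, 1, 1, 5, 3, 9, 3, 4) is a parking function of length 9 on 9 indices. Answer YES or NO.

YES

Sorted: b = (1, 1, 3, 3, 3, 4, 4, 5, 9).
  b_1=1 ≤ 1
  b_2=1 ≤ 2
  b_3=3 ≤ 3
  b_4=3 ≤ 4
  b_5=3 ≤ 5
  b_6=4 ≤ 6
  b_7=4 ≤ 7
  b_8=5 ≤ 8
  b_9=9 ≤ 9
All bounds hold ⇒ YES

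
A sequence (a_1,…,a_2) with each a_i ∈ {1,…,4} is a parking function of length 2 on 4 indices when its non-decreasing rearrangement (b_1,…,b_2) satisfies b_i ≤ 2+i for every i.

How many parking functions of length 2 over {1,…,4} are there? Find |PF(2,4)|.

15

|PF| = (4+1−2)·(4+1)^{2−1} = 3 · 5 = 15
One tuple (2,4) → sorted (2,4): b_i ≤ 2+i ∀i, a PF.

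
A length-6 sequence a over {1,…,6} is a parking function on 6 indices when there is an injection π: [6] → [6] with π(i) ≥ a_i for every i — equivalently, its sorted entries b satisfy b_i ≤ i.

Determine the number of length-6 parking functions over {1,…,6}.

16807

Count = (6+1−6)·(6+1)^{6−1} = 1×16807 = 16807 (Konheim–Weiss)
Example (2,4,5,2,2,1) → sorted (1,2,2,2,4,5): b_i ≤ i ∀i, a PF.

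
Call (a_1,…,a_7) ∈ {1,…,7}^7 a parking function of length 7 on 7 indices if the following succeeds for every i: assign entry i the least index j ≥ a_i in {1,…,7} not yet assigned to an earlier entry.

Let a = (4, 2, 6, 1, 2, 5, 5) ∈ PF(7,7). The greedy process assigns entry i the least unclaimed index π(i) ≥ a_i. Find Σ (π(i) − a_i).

3

Σπ = 7·8/2 = 28 (π permutes [7]); Σa = 4+2+6+1+2+5+5 = 25; disp = 28−25 = 3.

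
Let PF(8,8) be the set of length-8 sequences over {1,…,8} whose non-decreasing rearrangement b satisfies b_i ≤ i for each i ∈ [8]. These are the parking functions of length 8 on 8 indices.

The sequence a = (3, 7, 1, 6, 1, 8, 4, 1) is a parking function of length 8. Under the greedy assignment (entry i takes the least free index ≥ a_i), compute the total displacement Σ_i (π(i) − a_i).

Σπ = 8·9/2 = 36 (π permutes [8]); Σa = 3+7+1+6+1+8+4+1 = 31; disp = 36−31 = 5.

5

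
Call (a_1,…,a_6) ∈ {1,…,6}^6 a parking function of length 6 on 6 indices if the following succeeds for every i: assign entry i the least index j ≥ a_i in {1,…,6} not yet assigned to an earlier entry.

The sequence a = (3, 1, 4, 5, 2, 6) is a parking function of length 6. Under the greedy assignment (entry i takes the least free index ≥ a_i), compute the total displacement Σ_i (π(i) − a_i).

0

Σπ(i) = 1+…+6 = 21; Σa = 3+1+4+5+2+6 = 21; disp = 21−21 = 0.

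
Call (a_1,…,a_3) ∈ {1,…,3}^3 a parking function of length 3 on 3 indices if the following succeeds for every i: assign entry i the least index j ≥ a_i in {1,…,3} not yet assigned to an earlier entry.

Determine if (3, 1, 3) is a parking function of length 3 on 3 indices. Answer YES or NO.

Order a: b = (1, 3, 3).
  b_1=1 ≤ 1
  b_2=3 > 2
  fails at i=2 ⇒ NO

NO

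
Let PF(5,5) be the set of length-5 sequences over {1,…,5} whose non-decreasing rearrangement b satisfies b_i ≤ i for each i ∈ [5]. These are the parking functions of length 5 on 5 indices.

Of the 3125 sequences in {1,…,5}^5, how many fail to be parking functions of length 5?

|PF(5,5)| = (5+1−5)·(5+1)^{5−1} = 1 · 1296 = 1296
E.g. (3,4,5,3,3) → sorted (3,3,3,4,5): b_1=3>1, not a PF.
5^5 − 1296 = 3125 − 1296 = 1829

1829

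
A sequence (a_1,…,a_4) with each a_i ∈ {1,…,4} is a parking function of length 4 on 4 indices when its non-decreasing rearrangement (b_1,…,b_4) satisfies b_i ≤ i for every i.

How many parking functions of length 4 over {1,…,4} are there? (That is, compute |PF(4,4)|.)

125

|PF| = (4+1−4)·(4+1)^{4−1} = 1×125 = 125 [KW]
One tuple (2,1,3,1) → sorted (1,1,2,3): b_i ≤ i ∀i, a PF.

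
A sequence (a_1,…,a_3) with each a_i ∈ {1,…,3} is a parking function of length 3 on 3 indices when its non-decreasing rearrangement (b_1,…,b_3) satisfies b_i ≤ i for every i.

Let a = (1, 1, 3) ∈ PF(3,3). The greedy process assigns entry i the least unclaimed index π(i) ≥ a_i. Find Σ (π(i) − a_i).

1

Σπ(i) = 1+…+3 = 6; Σa = 1+1+3 = 5; disp = 6−5 = 1.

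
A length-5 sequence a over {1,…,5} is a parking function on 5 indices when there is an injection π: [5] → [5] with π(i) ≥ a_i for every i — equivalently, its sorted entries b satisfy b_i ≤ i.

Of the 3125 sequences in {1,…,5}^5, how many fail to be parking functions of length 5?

1829

|PF| = (5−5+1)·(5+1)^(5−1) = 1×1296 = 1296 (Konheim–Weiss)
One tuple (4,4,5,3,1) → sorted (1,3,4,4,5): b_2=3>2, not a PF.
5^5 − 1296 = 3125 − 1296 = 1829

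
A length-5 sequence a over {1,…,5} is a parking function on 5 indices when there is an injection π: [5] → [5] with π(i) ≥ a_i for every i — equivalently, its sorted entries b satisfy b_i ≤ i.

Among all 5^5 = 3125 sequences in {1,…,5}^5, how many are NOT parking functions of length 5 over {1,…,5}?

Count = (5−5+1)·(5+1)^(5−1) = 1 · 1296 = 1296 (Pollak)
One tuple (5,1,2,5,5) → sorted (1,2,5,5,5): b_3=5>3, not a PF.
Total 3125; non-PF = 3125−1296 = 1829

1829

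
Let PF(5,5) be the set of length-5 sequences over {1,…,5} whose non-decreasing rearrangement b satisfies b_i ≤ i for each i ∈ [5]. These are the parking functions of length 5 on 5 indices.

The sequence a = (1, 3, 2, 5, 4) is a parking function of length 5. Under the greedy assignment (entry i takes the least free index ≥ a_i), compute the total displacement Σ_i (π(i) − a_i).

Σπ(i) = 1+…+5 = 15; Σa = 1+3+2+5+4 = 15; disp = 15−15 = 0.

0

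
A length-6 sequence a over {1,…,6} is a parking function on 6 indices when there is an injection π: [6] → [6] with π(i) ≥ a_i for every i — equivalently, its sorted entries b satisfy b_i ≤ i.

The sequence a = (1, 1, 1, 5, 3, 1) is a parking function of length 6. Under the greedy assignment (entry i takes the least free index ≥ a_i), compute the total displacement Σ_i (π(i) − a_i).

Σπ = 21 ({1..6} each once); Σa = 1+1+1+5+3+1 = 12; disp = 21−12 = 9.

9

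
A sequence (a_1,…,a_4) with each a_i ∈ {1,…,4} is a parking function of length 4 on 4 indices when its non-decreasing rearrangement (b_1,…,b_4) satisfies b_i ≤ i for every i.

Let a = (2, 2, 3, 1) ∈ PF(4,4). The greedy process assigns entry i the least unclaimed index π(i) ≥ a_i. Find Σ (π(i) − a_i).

Σπ = 4·5/2 = 10 (π permutes [4]); Σa = 2+2+3+1 = 8; disp = 10−8 = 2.

2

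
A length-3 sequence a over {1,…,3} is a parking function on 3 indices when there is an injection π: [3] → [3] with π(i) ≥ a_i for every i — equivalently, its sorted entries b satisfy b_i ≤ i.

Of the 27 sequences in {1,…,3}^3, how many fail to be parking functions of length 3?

|PF| = (3−3+1)·(3+1)^(3−1) = 1×16 = 16 [KW]
Check (3,3,1) → sorted (1,3,3): b_2=3>2, not a PF.
3^3 − 16 = 27 − 16 = 11

11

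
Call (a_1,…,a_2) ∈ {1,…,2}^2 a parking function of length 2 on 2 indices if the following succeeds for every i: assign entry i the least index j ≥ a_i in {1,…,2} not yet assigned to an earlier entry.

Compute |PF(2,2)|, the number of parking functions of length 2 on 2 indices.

3

|PF(2,2)| = (2+1−2)·(2+1)^{2−1} = 1 · 3 = 3 [KW]
Check (1,1) → sorted (1,1): b_i ≤ i ∀i, a PF.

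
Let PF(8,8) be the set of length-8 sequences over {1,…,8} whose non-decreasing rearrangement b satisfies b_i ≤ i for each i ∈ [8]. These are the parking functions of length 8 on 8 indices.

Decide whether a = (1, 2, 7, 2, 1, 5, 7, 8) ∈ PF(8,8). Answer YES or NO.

Sorted: b = (1, 1, 2, 2, 5, 7, 7, 8).
  b_1=1 ≤ 1
  b_2=1 ≤ 2
  b_3=2 ≤ 3
  b_4=2 ≤ 4
  b_5=5 ≤ 5
  b_6=7 > 6
  fails at i=6 ⇒ NO

NO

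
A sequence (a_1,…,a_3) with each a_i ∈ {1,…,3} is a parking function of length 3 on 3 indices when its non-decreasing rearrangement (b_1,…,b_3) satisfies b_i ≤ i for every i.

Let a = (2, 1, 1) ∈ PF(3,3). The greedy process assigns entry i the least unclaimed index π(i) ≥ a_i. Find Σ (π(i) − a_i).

Σπ = 3·4/2 = 6 (π permutes [3]); Σa = 2+1+1 = 4; disp = 6−4 = 2.

2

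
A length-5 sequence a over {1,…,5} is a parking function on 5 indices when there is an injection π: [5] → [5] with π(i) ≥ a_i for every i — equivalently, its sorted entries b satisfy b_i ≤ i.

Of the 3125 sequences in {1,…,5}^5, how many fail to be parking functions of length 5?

1829

|PF| = (6−5)·6^(5−1) = 1 · 1296 = 1296
One tuple (3,4,5,4,3) → sorted (3,3,4,4,5): b_1=3>1, not a PF.
Total 3125; non-PF = 3125−1296 = 1829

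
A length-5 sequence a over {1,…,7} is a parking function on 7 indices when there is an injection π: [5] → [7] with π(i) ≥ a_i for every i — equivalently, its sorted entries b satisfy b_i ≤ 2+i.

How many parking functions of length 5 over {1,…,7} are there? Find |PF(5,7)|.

Count = (7−5+1)·(7+1)^(5−1) = 3·4096 = 12288 (Pollak)
One tuple (2,1,4,4,5) → sorted (1,2,4,4,5): b_i ≤ 2+i ∀i, a PF.

12288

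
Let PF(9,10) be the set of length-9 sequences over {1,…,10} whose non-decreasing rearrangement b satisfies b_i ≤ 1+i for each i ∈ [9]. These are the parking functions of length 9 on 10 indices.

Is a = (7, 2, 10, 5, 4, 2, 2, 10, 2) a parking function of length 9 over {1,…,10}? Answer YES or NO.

NO

Sorted: b = (2, 2, 2, 2, 4, 5, 7, 10, 10).
  b_1=2 ≤ 2
  b_2=2 ≤ 3
  b_3=2 ≤ 4
  b_4=2 ≤ 5
  b_5=4 ≤ 6
  b_6=5 ≤ 7
  b_7=7 ≤ 8
  b_8=10 > 9
  fails at i=8 ⇒ NO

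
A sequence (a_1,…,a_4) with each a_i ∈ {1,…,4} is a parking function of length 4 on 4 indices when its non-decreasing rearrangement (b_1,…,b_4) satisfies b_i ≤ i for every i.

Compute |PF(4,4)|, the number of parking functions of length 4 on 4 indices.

#PF = (4−4+1)·(4+1)^(4−1) = 1×125 = 125 (Konheim–Weiss)
Check (2,1,2,4) → sorted (1,2,2,4): b_i ≤ i ∀i, a PF.

125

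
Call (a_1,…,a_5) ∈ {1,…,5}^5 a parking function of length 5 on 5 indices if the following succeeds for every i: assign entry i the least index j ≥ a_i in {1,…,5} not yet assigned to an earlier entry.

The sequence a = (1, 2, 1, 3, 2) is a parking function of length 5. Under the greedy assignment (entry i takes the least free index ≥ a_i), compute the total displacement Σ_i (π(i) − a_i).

6

Σπ = 5·6/2 = 15 (π permutes [5]); Σa = 1+2+1+3+2 = 9; disp = 15−9 = 6.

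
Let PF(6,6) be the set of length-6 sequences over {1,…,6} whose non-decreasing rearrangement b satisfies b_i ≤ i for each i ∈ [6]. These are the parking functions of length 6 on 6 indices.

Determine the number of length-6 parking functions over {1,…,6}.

|PF| = 1·7^5 = 1·16807 = 16807
Check (5,6,3,1,3,2) → sorted (1,2,3,3,5,6): b_i ≤ i ∀i, a PF.

16807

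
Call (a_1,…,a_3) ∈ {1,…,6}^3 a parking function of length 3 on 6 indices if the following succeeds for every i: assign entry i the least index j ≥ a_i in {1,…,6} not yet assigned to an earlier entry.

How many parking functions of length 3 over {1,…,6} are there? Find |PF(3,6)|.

#PF = (6−3+1)·(6+1)^(3−1) = 4·49 = 196 (Konheim–Weiss)
One tuple (5,1,4) → sorted (1,4,5): b_i ≤ 3+i ∀i, a PF.

196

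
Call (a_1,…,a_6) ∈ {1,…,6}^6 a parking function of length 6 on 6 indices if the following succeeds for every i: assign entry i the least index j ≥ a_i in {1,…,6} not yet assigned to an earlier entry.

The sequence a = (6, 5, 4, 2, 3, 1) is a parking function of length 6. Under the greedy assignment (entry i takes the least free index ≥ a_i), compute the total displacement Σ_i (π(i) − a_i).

Σπ = 21 ({1..6} each once); Σa = 6+5+4+2+3+1 = 21; disp = 21−21 = 0.

0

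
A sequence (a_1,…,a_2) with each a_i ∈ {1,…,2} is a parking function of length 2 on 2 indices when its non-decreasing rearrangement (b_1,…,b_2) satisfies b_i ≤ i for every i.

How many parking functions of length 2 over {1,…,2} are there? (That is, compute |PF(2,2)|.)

3

|PF| = (2−2+1)·(2+1)^(2−1) = 1·3 = 3 (Pollak)
Check (1,2) → sorted (1,2): b_i ≤ i ∀i, a PF.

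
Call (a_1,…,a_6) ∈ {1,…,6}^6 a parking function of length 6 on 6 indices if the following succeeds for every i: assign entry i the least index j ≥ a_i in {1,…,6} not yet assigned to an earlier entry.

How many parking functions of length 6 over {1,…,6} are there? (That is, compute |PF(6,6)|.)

16807

|PF| = (7−6)·7^(6−1) = 1×16807 = 16807 [KW]
Example (1,1,2,4,4,2) → sorted (1,1,2,2,4,4): b_i ≤ i ∀i, a PF.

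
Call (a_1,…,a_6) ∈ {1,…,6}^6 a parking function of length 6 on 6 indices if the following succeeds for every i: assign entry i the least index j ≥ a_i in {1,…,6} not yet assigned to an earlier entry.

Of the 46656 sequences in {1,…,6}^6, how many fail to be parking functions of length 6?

|PF(6,6)| = (6+1−6)·(6+1)^{6−1} = 1×16807 = 16807 (Pollak)
E.g. (6,5,3,3,4,6) → sorted (3,3,4,5,6,6): b_1=3>1, not a PF.
Total 46656; non-PF = 46656−16807 = 29849

29849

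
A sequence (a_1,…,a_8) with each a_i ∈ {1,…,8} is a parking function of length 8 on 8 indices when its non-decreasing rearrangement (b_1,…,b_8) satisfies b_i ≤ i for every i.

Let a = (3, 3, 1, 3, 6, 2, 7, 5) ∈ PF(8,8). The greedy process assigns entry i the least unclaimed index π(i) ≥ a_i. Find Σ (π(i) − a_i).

Σπ = 36 ({1..8} each once); Σa = 3+3+1+3+6+2+7+5 = 30; disp = 36−30 = 6.

6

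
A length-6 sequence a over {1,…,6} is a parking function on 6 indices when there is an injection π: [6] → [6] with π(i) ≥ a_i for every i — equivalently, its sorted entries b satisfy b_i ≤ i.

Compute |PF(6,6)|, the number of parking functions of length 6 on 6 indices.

16807

|PF(6,6)| = (6−6+1)·(6+1)^(6−1) = 1×16807 = 16807 [KW]
One tuple (2,1,5,3,3,6) → sorted (1,2,3,3,5,6): b_i ≤ i ∀i, a PF.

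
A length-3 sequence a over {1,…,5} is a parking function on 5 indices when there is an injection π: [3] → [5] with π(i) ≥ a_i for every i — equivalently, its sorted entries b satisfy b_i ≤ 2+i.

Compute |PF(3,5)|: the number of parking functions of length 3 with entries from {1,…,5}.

|PF(3,5)| = (6−3)·6^(3−1) = 3 · 36 = 108 [KW]
E.g. (4,4,2) → sorted (2,4,4): b_i ≤ 2+i ∀i, a PF.

108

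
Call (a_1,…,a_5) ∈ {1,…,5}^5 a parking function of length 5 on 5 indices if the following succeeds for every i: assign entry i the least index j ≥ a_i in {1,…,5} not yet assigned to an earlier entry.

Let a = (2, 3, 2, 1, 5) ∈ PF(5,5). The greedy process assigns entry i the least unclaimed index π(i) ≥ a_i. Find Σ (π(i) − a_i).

Σπ(i) = 1+…+5 = 15; Σa = 2+3+2+1+5 = 13; disp = 15−13 = 2.

2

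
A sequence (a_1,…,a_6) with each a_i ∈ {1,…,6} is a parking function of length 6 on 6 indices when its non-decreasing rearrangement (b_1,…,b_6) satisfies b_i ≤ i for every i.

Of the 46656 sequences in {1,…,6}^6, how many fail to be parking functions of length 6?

29849

#PF = (7−6)·7^(6−1) = 1×16807 = 16807
One tuple (5,5,3,4,6,5) → sorted (3,4,5,5,5,6): b_1=3>1, not a PF.
Total 46656; non-PF = 46656−16807 = 29849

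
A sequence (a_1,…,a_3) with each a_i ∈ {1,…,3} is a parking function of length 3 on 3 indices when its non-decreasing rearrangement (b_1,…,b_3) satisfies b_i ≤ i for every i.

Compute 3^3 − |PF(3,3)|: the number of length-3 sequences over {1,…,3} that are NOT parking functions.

11

|PF| = (3−3+1)·(3+1)^(3−1) = 1 · 16 = 16
Check (3,3,2) → sorted (2,3,3): b_1=2>1, not a PF.
So 27 − 16 = 11 fail.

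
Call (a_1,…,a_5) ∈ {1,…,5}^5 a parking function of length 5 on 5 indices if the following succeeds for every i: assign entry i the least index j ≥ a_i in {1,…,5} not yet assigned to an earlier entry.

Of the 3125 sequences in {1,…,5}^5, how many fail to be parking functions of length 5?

1829

|PF(5,5)| = 1·6^4 = 1×1296 = 1296 (Konheim–Weiss)
One tuple (5,4,4,3,5) → sorted (3,4,4,5,5): b_1=3>1, not a PF.
So 3125 − 1296 = 1829 fail.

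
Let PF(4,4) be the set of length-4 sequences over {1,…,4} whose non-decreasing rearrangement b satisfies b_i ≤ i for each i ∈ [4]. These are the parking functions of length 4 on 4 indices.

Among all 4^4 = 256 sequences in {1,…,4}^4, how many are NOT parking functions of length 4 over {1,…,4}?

#PF = 1·5^3 = 1·125 = 125 (Pollak)
Check (4,4,4,2) → sorted (2,4,4,4): b_1=2>1, not a PF.
Total 256; non-PF = 256−125 = 131

131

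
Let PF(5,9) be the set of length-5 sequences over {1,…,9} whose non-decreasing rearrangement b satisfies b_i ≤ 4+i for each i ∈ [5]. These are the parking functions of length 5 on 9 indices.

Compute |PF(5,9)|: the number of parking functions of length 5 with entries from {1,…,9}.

50000

|PF| = 5·10^4 = 5×10000 = 50000 [KW]
Example (2,2,2,5,3) → sorted (2,2,2,3,5): b_i ≤ 4+i ∀i, a PF.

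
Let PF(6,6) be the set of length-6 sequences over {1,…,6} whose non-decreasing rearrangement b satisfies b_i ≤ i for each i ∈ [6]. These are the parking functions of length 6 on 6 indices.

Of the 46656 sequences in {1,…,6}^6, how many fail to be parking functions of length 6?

29849

#PF = (6+1−6)·(6+1)^{6−1} = 1·16807 = 16807 [KW]
E.g. (6,3,4,6,1,5) → sorted (1,3,4,5,6,6): b_2=3>2, not a PF.
6^6 − 16807 = 46656 − 16807 = 29849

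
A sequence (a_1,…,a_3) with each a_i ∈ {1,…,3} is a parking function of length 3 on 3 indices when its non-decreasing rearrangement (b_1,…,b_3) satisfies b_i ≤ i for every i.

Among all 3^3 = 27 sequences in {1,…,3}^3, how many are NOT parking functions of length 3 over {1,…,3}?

Count = (4−3)·4^(3−1) = 1·16 = 16
Example (3,2,2) → sorted (2,2,3): b_1=2>1, not a PF.
3^3 − 16 = 27 − 16 = 11

11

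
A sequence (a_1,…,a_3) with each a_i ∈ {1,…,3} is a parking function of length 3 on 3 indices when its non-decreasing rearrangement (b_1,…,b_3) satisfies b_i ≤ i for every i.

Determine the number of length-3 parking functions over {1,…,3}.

Count = (3−3+1)·(3+1)^(3−1) = 1·16 = 16 (Konheim–Weiss)
One tuple (2,2,1) → sorted (1,2,2): b_i ≤ i ∀i, a PF.

16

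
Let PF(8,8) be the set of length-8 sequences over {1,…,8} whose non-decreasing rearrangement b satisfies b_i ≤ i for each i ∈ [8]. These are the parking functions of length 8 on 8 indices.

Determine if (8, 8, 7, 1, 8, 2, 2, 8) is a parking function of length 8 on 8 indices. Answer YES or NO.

NO

Sorted: b = (1, 2, 2, 7, 8, 8, 8, 8).
  b_1=1 ≤ 1
  b_2=2 ≤ 2
  b_3=2 ≤ 3
  b_4=7 > 4
  fails at i=4 ⇒ NO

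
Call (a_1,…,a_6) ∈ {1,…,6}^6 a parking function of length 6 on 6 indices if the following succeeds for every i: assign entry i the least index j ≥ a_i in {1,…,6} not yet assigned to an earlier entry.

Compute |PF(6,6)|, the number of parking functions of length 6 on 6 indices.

Count = (6+1−6)·(6+1)^{6−1} = 1×16807 = 16807 (Konheim–Weiss)
Example (2,2,1,4,4,3) → sorted (1,2,2,3,4,4): b_i ≤ i ∀i, a PF.

16807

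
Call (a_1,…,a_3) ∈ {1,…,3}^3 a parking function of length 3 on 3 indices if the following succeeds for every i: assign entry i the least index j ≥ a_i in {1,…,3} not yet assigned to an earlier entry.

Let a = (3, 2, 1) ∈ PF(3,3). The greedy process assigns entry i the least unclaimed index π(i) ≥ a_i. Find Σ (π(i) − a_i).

0

Σπ = 3·4/2 = 6 (π permutes [3]); Σa = 3+2+1 = 6; disp = 6−6 = 0.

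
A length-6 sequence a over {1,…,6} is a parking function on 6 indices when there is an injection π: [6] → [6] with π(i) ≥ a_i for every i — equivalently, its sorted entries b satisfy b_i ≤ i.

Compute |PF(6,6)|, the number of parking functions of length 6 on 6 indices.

16807

#PF = (7−6)·7^(6−1) = 1·16807 = 16807 [KW]
E.g. (3,3,2,1,3,5) → sorted (1,2,3,3,3,5): b_i ≤ i ∀i, a PF.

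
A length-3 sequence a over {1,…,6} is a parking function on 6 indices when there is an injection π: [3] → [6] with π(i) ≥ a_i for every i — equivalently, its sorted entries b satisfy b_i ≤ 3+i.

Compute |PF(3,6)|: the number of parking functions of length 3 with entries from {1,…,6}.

196

|PF| = 4·7^2 = 4 · 49 = 196
E.g. (4,6,5) → sorted (4,5,6): b_i ≤ 3+i ∀i, a PF.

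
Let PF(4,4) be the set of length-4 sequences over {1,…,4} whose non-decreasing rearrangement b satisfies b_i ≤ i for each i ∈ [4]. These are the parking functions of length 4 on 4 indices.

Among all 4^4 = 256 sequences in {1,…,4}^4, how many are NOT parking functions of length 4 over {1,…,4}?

131

Count = 1·5^3 = 1 · 125 = 125 [KW]
Check (4,2,3,4) → sorted (2,3,4,4): b_1=2>1, not a PF.
So 256 − 125 = 131 fail.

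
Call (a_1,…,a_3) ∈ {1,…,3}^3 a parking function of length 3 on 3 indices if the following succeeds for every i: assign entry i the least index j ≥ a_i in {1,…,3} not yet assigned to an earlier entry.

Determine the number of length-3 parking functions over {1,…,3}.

Count = (3−3+1)·(3+1)^(3−1) = 1×16 = 16 (Pollak)
One tuple (3,1,1) → sorted (1,1,3): b_i ≤ i ∀i, a PF.

16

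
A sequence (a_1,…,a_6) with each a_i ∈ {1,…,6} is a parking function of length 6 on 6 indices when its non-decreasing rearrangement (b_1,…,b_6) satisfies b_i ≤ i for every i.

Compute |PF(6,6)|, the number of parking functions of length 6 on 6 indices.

16807

|PF(6,6)| = (6−6+1)·(6+1)^(6−1) = 1·16807 = 16807 (Konheim–Weiss)
E.g. (2,1,2,1,1,2) → sorted (1,1,1,2,2,2): b_i ≤ i ∀i, a PF.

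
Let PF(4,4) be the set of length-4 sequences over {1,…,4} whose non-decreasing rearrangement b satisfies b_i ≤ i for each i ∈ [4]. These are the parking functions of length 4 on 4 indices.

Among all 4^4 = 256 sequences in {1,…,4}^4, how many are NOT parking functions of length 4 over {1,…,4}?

131

#PF = (4+1−4)·(4+1)^{4−1} = 1×125 = 125 [KW]
E.g. (4,2,4,3) → sorted (2,3,4,4): b_1=2>1, not a PF.
Total 256; non-PF = 256−125 = 131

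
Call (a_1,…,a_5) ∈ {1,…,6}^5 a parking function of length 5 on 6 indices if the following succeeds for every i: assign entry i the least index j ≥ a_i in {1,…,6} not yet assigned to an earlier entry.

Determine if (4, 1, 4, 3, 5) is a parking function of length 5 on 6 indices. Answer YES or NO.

YES

Order a: b = (1, 3, 4, 4, 5).
  b_1=1 ≤ 2
  b_2=3 ≤ 3
  b_3=4 ≤ 4
  b_4=4 ≤ 5
  b_5=5 ≤ 6
All bounds hold ⇒ YES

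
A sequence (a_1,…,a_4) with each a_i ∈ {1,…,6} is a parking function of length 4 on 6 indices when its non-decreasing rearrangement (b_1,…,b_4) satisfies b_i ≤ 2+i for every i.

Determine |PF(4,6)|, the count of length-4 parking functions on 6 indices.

1029

Count = (7−4)·7^(4−1) = 3 · 343 = 1029 (Pollak)
One tuple (5,2,4,1) → sorted (1,2,4,5): b_i ≤ 2+i ∀i, a PF.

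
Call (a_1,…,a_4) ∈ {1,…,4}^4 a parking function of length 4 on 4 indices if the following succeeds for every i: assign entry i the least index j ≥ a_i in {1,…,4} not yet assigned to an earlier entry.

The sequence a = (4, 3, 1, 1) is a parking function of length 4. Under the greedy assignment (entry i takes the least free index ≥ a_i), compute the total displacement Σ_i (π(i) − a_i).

Σπ = 4·5/2 = 10 (π permutes [4]); Σa = 4+3+1+1 = 9; disp = 10−9 = 1.

1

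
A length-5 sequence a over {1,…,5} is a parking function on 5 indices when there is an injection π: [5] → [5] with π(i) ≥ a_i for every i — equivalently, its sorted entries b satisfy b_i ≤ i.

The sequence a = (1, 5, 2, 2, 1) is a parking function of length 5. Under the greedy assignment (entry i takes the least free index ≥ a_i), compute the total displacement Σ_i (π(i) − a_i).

4

Σπ = 5·6/2 = 15 (π permutes [5]); Σa = 1+5+2+2+1 = 11; disp = 15−11 = 4.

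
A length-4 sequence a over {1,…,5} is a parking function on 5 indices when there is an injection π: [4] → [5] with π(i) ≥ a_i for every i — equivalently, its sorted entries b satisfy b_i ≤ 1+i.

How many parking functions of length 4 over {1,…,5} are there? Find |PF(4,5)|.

432

#PF = (6−4)·6^(4−1) = 2×216 = 432 (Pollak)
Check (3,5,4,2) → sorted (2,3,4,5): b_i ≤ 1+i ∀i, a PF.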